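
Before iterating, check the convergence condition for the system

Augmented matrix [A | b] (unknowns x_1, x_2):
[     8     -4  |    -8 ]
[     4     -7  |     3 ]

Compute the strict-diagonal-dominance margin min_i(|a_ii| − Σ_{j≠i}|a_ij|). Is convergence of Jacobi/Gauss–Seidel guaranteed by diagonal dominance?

row 1: |8| − (4) = 4
row 2: |-7| − (4) = 3
minimum over rows = 3 → strictly diagonally dominant (convergence guaranteed)

3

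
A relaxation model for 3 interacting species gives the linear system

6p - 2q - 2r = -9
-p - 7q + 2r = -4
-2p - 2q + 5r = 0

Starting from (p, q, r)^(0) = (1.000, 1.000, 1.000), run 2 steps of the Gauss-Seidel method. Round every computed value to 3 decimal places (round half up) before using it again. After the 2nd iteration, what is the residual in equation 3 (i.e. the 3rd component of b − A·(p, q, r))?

Iteration 1:
  p = (-9 - (-2)·1.000 - (-2)·1.000) / (6) = -0.833
  q = (-4 - (-1)·-0.833 - (2)·1.000) / (-7) = 0.976
  r = (0 - (-2)·-0.833 - (-2)·0.976) / (5) = 0.057
Iteration 2:
  p = (-9 - (-2)·0.976 - (-2)·0.057) / (6) = -1.156
  q = (-4 - (-1)·-1.156 - (2)·0.057) / (-7) = 0.753
  r = (0 - (-2)·-1.156 - (-2)·0.753) / (5) = -0.161
Residual b − A·x = (-0.880, 0.437, -0.001)

-0.001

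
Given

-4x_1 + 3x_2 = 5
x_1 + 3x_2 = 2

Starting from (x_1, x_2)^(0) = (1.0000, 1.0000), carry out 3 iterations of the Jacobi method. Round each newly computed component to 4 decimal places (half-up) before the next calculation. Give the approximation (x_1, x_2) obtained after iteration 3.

(-0.6250, 1.0000)

Iteration 1:
  x_1 = (5 - (3)·1.0000) / (-4) = -0.5000
  x_2 = (2 - (1)·1.0000) / (3) = 0.3333
Iteration 2:
  x_1 = (5 - (3)·0.3333) / (-4) = -1.0000
  x_2 = (2 - (1)·-0.5000) / (3) = 0.8333
Iteration 3:
  x_1 = (5 - (3)·0.8333) / (-4) = -0.6250
  x_2 = (2 - (1)·-1.0000) / (3) = 1.0000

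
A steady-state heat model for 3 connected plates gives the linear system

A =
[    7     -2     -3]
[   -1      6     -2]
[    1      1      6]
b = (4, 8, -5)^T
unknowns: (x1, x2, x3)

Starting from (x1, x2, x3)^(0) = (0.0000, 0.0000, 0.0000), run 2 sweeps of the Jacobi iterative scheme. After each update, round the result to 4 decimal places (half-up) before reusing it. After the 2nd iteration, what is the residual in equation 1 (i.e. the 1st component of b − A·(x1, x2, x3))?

-1.3172

Iteration 1:
  x1 = (4 - (-2)·0.0000 - (-3)·0.0000) / (7) = 0.5714
  x2 = (8 - (-1)·0.0000 - (-2)·0.0000) / (6) = 1.3333
  x3 = (-5 - (1)·0.0000 - (1)·0.0000) / (6) = -0.8333
Iteration 2:
  x1 = (4 - (-2)·1.3333 - (-3)·-0.8333) / (7) = 0.5952
  x2 = (8 - (-1)·0.5714 - (-2)·-0.8333) / (6) = 1.1508
  x3 = (-5 - (1)·0.5714 - (1)·1.3333) / (6) = -1.1508
Residual b − A·x = (-1.3172, -0.6112, 0.1588)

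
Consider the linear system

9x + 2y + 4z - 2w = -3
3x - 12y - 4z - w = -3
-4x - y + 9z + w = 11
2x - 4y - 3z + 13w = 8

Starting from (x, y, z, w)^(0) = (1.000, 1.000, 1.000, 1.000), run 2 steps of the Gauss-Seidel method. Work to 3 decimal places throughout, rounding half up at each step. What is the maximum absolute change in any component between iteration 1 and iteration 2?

Iteration 1:
  x = (-3 - (2)·1.000 - (4)·1.000 - (-2)·1.000) / (9) = -0.778
  y = (-3 - (3)·-0.778 - (-4)·1.000 - (-1)·1.000) / (-12) = -0.361
  z = (11 - (-4)·-0.778 - (-1)·-0.361 - (1)·1.000) / (9) = 0.725
  w = (8 - (2)·-0.778 - (-4)·-0.361 - (-3)·0.725) / (13) = 0.791
Iteration 2:
  x = (-3 - (2)·-0.361 - (4)·0.725 - (-2)·0.791) / (9) = -0.400
  y = (-3 - (3)·-0.400 - (-4)·0.725 - (-1)·0.791) / (-12) = -0.158
  z = (11 - (-4)·-0.400 - (-1)·-0.158 - (1)·0.791) / (9) = 0.939
  w = (8 - (2)·-0.400 - (-4)·-0.158 - (-3)·0.939) / (13) = 0.845
Change: (0.378, 0.203, 0.214, 0.054) → max |·| = 0.378

0.378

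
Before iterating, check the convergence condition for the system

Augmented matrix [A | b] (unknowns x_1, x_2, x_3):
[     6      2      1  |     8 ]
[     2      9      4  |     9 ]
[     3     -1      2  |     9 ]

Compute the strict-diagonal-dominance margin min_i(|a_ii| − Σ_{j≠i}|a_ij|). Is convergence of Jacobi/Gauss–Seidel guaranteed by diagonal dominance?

-2

row 1: |6| − (2+1) = 3
row 2: |9| − (2+4) = 3
row 3: |2| − (3+1) = -2
minimum over rows = -2 → not strictly diagonally dominant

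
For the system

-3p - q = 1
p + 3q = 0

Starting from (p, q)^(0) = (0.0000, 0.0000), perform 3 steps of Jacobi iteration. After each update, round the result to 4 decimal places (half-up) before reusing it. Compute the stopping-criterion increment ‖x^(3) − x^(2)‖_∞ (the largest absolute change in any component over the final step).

Iteration 1:
  p = (1 - (-1)·0.0000) / (-3) = -0.3333
  q = (0 - (1)·0.0000) / (3) = 0.0000
Iteration 2:
  p = (1 - (-1)·0.0000) / (-3) = -0.3333
  q = (0 - (1)·-0.3333) / (3) = 0.1111
Iteration 3:
  p = (1 - (-1)·0.1111) / (-3) = -0.3704
  q = (0 - (1)·-0.3333) / (3) = 0.1111
Change: (-0.0371, 0.0000) → max |·| = 0.0371

0.0371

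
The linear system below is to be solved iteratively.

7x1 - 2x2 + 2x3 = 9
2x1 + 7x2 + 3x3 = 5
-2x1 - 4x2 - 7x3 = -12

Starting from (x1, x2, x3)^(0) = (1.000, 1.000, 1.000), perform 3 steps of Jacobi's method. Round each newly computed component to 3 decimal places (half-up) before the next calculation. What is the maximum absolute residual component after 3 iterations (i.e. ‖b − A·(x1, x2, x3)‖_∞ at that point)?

0.854

Iteration 1:
  x1 = (9 - (-2)·1.000 - (2)·1.000) / (7) = 1.286
  x2 = (5 - (2)·1.000 - (3)·1.000) / (7) = 0.000
  x3 = (-12 - (-2)·1.000 - (-4)·1.000) / (-7) = 0.857
Iteration 2:
  x1 = (9 - (-2)·0.000 - (2)·0.857) / (7) = 1.041
  x2 = (5 - (2)·1.286 - (3)·0.857) / (7) = -0.020
  x3 = (-12 - (-2)·1.286 - (-4)·0.000) / (-7) = 1.347
Iteration 3:
  x1 = (9 - (-2)·-0.020 - (2)·1.347) / (7) = 0.895
  x2 = (5 - (2)·1.041 - (3)·1.347) / (7) = -0.160
  x3 = (-12 - (-2)·1.041 - (-4)·-0.020) / (-7) = 1.428
Residual b − A·x = (-0.441, 0.046, -0.854); ∞-norm = 0.854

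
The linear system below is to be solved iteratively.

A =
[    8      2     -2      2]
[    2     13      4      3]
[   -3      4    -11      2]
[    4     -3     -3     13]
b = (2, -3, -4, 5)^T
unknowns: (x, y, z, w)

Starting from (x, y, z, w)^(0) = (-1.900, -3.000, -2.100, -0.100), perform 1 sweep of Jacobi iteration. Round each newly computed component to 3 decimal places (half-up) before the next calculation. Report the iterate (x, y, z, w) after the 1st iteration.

Iteration 1:
  x = (2 - (2)·-3.000 - (-2)·-2.100 - (2)·-0.100) / (8) = 0.500
  y = (-3 - (2)·-1.900 - (4)·-2.100 - (3)·-0.100) / (13) = 0.731
  z = (-4 - (-3)·-1.900 - (4)·-3.000 - (2)·-0.100) / (-11) = -0.227
  w = (5 - (4)·-1.900 - (-3)·-3.000 - (-3)·-2.100) / (13) = -0.208

(0.500, 0.731, -0.227, -0.208)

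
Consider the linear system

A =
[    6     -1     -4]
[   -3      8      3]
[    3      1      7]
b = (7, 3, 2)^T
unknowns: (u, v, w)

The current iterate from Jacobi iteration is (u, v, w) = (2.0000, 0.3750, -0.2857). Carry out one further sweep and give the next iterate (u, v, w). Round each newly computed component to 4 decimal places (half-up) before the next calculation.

One sweep:
  u = (7 - (-1)·0.3750 - (-4)·-0.2857) / (6) = 1.0387
  v = (3 - (-3)·2.0000 - (3)·-0.2857) / (8) = 1.2321
  w = (2 - (3)·2.0000 - (1)·0.3750) / (7) = -0.6250

(1.0387, 1.2321, -0.6250)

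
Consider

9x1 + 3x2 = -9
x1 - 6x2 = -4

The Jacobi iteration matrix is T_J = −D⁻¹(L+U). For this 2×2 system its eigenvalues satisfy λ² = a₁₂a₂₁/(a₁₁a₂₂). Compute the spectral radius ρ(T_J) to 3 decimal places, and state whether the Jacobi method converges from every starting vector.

0.236

a₁₂a₂₁/(a₁₁a₂₂) = (3)·(1) / ((9)·(-6)) = -0.055556
ρ = √|-0.055556| = √0.055556 = 0.236
ρ < 1, so Jacobi converges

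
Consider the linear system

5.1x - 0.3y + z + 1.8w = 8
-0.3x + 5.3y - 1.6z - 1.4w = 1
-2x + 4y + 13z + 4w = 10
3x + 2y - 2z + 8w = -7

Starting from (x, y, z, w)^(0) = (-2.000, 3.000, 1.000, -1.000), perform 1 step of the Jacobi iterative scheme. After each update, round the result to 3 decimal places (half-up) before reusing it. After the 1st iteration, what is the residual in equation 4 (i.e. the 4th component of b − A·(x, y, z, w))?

Iteration 1:
  x = (8 - (-0.3)·3.000 - (1)·1.000 - (1.8)·-1.000) / (5.1) = 1.902
  y = (1 - (-0.3)·-2.000 - (-1.6)·1.000 - (-1.4)·-1.000) / (5.3) = 0.113
  z = (10 - (-2)·-2.000 - (4)·3.000 - (4)·-1.000) / (13) = -0.154
  w = (-7 - (3)·-2.000 - (2)·3.000 - (-2)·1.000) / (8) = -0.625
Residual b − A·x = (-0.387, -0.150, 17.854, -8.240)

-8.240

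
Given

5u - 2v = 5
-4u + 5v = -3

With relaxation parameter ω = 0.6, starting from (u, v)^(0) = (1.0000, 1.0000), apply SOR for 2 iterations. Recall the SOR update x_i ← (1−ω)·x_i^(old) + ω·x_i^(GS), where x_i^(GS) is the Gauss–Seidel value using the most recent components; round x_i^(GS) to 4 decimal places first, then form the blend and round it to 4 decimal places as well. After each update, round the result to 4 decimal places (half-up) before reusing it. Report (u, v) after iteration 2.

(1.2485, 0.4934)

Iteration 1:
  u: GS value = (5 - (-2)·1.0000) / (5) = 1.4000;  u ← (1−ω)·1.0000 + ω·1.4000 = 1.2400
  v: GS value = (-3 - (-4)·1.2400) / (5) = 0.3920;  v ← (1−ω)·1.0000 + ω·0.3920 = 0.6352
Iteration 2:
  u: GS value = (5 - (-2)·0.6352) / (5) = 1.2541;  u ← (1−ω)·1.2400 + ω·1.2541 = 1.2485
  v: GS value = (-3 - (-4)·1.2485) / (5) = 0.3988;  v ← (1−ω)·0.6352 + ω·0.3988 = 0.4934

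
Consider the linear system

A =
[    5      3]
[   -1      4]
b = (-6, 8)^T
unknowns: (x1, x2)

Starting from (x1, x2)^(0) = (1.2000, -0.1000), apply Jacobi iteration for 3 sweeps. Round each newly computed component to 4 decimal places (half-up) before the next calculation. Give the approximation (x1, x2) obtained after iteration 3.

Iteration 1:
  x1 = (-6 - (3)·-0.1000) / (5) = -1.1400
  x2 = (8 - (-1)·1.2000) / (4) = 2.3000
Iteration 2:
  x1 = (-6 - (3)·2.3000) / (5) = -2.5800
  x2 = (8 - (-1)·-1.1400) / (4) = 1.7150
Iteration 3:
  x1 = (-6 - (3)·1.7150) / (5) = -2.2290
  x2 = (8 - (-1)·-2.5800) / (4) = 1.3550

(-2.2290, 1.3550)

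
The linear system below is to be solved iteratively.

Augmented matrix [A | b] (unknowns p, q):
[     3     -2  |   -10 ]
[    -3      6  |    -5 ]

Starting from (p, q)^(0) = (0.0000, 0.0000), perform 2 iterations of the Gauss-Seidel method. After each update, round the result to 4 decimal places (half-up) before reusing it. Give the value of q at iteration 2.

-3.3333

Iteration 1:
  p = (-10 - (-2)·0.0000) / (3) = -3.3333
  q = (-5 - (-3)·-3.3333) / (6) = -2.5000
Iteration 2:
  p = (-10 - (-2)·-2.5000) / (3) = -5.0000
  q = (-5 - (-3)·-5.0000) / (6) = -3.3333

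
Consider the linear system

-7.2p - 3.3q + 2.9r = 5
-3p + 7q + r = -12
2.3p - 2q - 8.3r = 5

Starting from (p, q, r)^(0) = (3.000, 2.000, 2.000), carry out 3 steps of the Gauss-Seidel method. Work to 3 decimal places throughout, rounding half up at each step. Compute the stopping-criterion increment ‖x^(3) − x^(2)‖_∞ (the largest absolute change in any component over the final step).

Iteration 1:
  p = (5 - (-3.3)·2.000 - (2.9)·2.000) / (-7.2) = -0.806
  q = (-12 - (-3)·-0.806 - (1)·2.000) / (7) = -2.345
  r = (5 - (2.3)·-0.806 - (-2)·-2.345) / (-8.3) = -0.261
Iteration 2:
  p = (5 - (-3.3)·-2.345 - (2.9)·-0.261) / (-7.2) = 0.275
  q = (-12 - (-3)·0.275 - (1)·-0.261) / (7) = -1.559
  r = (5 - (2.3)·0.275 - (-2)·-1.559) / (-8.3) = -0.151
Iteration 3:
  p = (5 - (-3.3)·-1.559 - (2.9)·-0.151) / (-7.2) = -0.041
  q = (-12 - (-3)·-0.041 - (1)·-0.151) / (7) = -1.710
  r = (5 - (2.3)·-0.041 - (-2)·-1.710) / (-8.3) = -0.202
Change: (-0.316, -0.151, -0.051) → max |·| = 0.316

0.316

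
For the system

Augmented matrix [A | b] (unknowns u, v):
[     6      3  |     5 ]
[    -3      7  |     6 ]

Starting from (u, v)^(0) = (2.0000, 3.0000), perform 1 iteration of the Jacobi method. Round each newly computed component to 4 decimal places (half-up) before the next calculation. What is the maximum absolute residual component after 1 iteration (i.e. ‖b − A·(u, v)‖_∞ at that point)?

Iteration 1:
  u = (5 - (3)·3.0000) / (6) = -0.6667
  v = (6 - (-3)·2.0000) / (7) = 1.7143
Residual b − A·x = (3.8573, -8.0002); ∞-norm = 8.0002

8.0002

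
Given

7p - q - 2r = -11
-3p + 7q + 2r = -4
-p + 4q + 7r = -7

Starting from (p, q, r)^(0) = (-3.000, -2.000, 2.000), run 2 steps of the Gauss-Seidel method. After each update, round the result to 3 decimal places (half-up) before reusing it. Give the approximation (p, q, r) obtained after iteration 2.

Iteration 1:
  p = (-11 - (-1)·-2.000 - (-2)·2.000) / (7) = -1.286
  q = (-4 - (-3)·-1.286 - (2)·2.000) / (7) = -1.694
  r = (-7 - (-1)·-1.286 - (4)·-1.694) / (7) = -0.216
Iteration 2:
  p = (-11 - (-1)·-1.694 - (-2)·-0.216) / (7) = -1.875
  q = (-4 - (-3)·-1.875 - (2)·-0.216) / (7) = -1.313
  r = (-7 - (-1)·-1.875 - (4)·-1.313) / (7) = -0.518

(-1.875, -1.313, -0.518)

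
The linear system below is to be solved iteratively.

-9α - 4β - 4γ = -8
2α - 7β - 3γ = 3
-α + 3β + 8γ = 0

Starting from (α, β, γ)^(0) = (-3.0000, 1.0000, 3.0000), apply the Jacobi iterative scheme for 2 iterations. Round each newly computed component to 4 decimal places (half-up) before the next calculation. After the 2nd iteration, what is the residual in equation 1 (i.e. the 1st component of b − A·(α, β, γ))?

15.2543

Iteration 1:
  α = (-8 - (-4)·1.0000 - (-4)·3.0000) / (-9) = -0.8889
  β = (3 - (2)·-3.0000 - (-3)·3.0000) / (-7) = -2.5714
  γ = (0 - (-1)·-3.0000 - (3)·1.0000) / (8) = -0.7500
Iteration 2:
  α = (-8 - (-4)·-2.5714 - (-4)·-0.7500) / (-9) = 2.3651
  β = (3 - (2)·-0.8889 - (-3)·-0.7500) / (-7) = -0.3611
  γ = (0 - (-1)·-0.8889 - (3)·-2.5714) / (8) = 0.8532
Residual b − A·x = (15.2543, -1.6983, -3.3772)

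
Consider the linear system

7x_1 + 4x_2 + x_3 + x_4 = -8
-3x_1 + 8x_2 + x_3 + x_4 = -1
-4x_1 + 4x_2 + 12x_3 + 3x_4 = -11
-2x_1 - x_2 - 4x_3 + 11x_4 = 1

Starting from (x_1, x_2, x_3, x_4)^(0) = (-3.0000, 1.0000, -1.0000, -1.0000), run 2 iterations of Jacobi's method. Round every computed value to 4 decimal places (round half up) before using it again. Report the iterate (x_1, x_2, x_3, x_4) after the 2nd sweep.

Iteration 1:
  x_1 = (-8 - (4)·1.0000 - (1)·-1.0000 - (1)·-1.0000) / (7) = -1.4286
  x_2 = (-1 - (-3)·-3.0000 - (1)·-1.0000 - (1)·-1.0000) / (8) = -1.0000
  x_3 = (-11 - (-4)·-3.0000 - (4)·1.0000 - (3)·-1.0000) / (12) = -2.0000
  x_4 = (1 - (-2)·-3.0000 - (-1)·1.0000 - (-4)·-1.0000) / (11) = -0.7273
Iteration 2:
  x_1 = (-8 - (4)·-1.0000 - (1)·-2.0000 - (1)·-0.7273) / (7) = -0.1818
  x_2 = (-1 - (-3)·-1.4286 - (1)·-2.0000 - (1)·-0.7273) / (8) = -0.3198
  x_3 = (-11 - (-4)·-1.4286 - (4)·-1.0000 - (3)·-0.7273) / (12) = -0.8777
  x_4 = (1 - (-2)·-1.4286 - (-1)·-1.0000 - (-4)·-2.0000) / (11) = -0.9870

(-0.1818, -0.3198, -0.8777, -0.9870)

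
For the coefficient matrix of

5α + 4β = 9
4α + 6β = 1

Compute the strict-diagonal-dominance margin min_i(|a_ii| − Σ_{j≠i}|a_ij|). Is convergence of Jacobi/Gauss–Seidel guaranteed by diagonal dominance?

1

row 1: |5| − (4) = 1
row 2: |6| − (4) = 2
minimum over rows = 1 → strictly diagonally dominant (convergence guaranteed)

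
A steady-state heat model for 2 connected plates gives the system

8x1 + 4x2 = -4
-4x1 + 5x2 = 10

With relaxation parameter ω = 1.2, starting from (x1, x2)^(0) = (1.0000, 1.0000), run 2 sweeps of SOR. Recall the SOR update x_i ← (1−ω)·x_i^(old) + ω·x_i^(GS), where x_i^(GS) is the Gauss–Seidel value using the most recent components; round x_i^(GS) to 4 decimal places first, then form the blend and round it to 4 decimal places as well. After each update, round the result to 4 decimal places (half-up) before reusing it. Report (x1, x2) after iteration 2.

Iteration 1:
  x1: GS value = (-4 - (4)·1.0000) / (8) = -1.0000;  x1 ← (1−ω)·1.0000 + ω·-1.0000 = -1.4000
  x2: GS value = (10 - (-4)·-1.4000) / (5) = 0.8800;  x2 ← (1−ω)·1.0000 + ω·0.8800 = 0.8560
Iteration 2:
  x1: GS value = (-4 - (4)·0.8560) / (8) = -0.9280;  x1 ← (1−ω)·-1.4000 + ω·-0.9280 = -0.8336
  x2: GS value = (10 - (-4)·-0.8336) / (5) = 1.3331;  x2 ← (1−ω)·0.8560 + ω·1.3331 = 1.4285

(-0.8336, 1.4285)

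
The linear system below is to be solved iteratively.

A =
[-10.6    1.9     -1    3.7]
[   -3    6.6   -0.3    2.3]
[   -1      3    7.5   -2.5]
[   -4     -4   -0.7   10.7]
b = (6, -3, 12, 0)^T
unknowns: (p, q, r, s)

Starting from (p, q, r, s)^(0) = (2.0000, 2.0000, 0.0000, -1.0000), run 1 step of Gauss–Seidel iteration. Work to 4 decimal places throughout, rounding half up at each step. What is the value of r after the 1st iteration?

Iteration 1:
  p = (6 - (1.9)·2.0000 - (-1)·0.0000 - (3.7)·-1.0000) / (-10.6) = -0.5566
  q = (-3 - (-3)·-0.5566 - (-0.3)·0.0000 - (2.3)·-1.0000) / (6.6) = -0.3591
  r = (12 - (-1)·-0.5566 - (3)·-0.3591 - (-2.5)·-1.0000) / (7.5) = 1.3361
  s = (0 - (-4)·-0.5566 - (-4)·-0.3591 - (-0.7)·1.3361) / (10.7) = -0.2549

1.3361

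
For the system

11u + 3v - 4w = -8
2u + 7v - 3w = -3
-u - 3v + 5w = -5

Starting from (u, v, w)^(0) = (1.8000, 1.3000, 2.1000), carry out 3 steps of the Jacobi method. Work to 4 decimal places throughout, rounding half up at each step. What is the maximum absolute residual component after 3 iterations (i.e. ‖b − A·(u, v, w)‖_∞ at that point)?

1.6662

Iteration 1:
  u = (-8 - (3)·1.3000 - (-4)·2.1000) / (11) = -0.3182
  v = (-3 - (2)·1.8000 - (-3)·2.1000) / (7) = -0.0429
  w = (-5 - (-1)·1.8000 - (-3)·1.3000) / (5) = 0.1400
Iteration 2:
  u = (-8 - (3)·-0.0429 - (-4)·0.1400) / (11) = -0.6647
  v = (-3 - (2)·-0.3182 - (-3)·0.1400) / (7) = -0.2777
  w = (-5 - (-1)·-0.3182 - (-3)·-0.0429) / (5) = -1.0894
Iteration 3:
  u = (-8 - (3)·-0.2777 - (-4)·-1.0894) / (11) = -1.0477
  v = (-3 - (2)·-0.6647 - (-3)·-1.0894) / (7) = -0.7055
  w = (-5 - (-1)·-0.6647 - (-3)·-0.2777) / (5) = -1.2996
Residual b − A·x = (0.4428, 0.1351, -1.6662); ∞-norm = 1.6662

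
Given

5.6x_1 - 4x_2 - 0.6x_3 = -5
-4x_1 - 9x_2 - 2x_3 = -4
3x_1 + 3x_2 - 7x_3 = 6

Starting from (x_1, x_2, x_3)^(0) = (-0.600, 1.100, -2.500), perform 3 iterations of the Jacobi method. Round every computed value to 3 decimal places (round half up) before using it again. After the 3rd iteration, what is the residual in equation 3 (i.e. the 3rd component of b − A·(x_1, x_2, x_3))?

Iteration 1:
  x_1 = (-5 - (-4)·1.100 - (-0.6)·-2.500) / (5.6) = -0.375
  x_2 = (-4 - (-4)·-0.600 - (-2)·-2.500) / (-9) = 1.267
  x_3 = (6 - (3)·-0.600 - (3)·1.100) / (-7) = -0.643
Iteration 2:
  x_1 = (-5 - (-4)·1.267 - (-0.6)·-0.643) / (5.6) = -0.057
  x_2 = (-4 - (-4)·-0.375 - (-2)·-0.643) / (-9) = 0.754
  x_3 = (6 - (3)·-0.375 - (3)·1.267) / (-7) = -0.475
Iteration 3:
  x_1 = (-5 - (-4)·0.754 - (-0.6)·-0.475) / (5.6) = -0.405
  x_2 = (-4 - (-4)·-0.057 - (-2)·-0.475) / (-9) = 0.575
  x_3 = (6 - (3)·-0.057 - (3)·0.754) / (-7) = -0.558
Residual b − A·x = (-0.767, -1.561, 1.584)

1.584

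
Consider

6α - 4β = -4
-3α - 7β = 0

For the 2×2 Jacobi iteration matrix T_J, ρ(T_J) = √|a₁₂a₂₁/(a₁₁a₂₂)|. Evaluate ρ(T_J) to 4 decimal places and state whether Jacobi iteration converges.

a₁₂a₂₁/(a₁₁a₂₂) = (-4)·(-3) / ((6)·(-7)) = -0.285714
ρ = √|-0.285714| = √0.285714 = 0.5345
ρ < 1, so Jacobi converges

0.5345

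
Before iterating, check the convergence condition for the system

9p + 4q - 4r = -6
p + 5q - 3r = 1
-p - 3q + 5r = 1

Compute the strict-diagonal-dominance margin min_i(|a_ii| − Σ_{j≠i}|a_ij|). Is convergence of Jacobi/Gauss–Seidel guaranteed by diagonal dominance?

1

row 1: |9| − (4+4) = 1
row 2: |5| − (1+3) = 1
row 3: |5| − (1+3) = 1
minimum over rows = 1 → strictly diagonally dominant (convergence guaranteed)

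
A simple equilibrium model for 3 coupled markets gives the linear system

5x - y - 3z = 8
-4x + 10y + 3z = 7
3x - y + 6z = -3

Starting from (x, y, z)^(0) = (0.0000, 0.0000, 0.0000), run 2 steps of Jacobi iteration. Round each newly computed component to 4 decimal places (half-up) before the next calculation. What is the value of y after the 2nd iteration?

Iteration 1:
  x = (8 - (-1)·0.0000 - (-3)·0.0000) / (5) = 1.6000
  y = (7 - (-4)·0.0000 - (3)·0.0000) / (10) = 0.7000
  z = (-3 - (3)·0.0000 - (-1)·0.0000) / (6) = -0.5000
Iteration 2:
  x = (8 - (-1)·0.7000 - (-3)·-0.5000) / (5) = 1.4400
  y = (7 - (-4)·1.6000 - (3)·-0.5000) / (10) = 1.4900
  z = (-3 - (3)·1.6000 - (-1)·0.7000) / (6) = -1.1833

1.4900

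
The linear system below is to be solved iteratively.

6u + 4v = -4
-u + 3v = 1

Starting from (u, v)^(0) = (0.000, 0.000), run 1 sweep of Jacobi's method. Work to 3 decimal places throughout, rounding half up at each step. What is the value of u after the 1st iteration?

-0.667

Iteration 1:
  u = (-4 - (4)·0.000) / (6) = -0.667
  v = (1 - (-1)·0.000) / (3) = 0.333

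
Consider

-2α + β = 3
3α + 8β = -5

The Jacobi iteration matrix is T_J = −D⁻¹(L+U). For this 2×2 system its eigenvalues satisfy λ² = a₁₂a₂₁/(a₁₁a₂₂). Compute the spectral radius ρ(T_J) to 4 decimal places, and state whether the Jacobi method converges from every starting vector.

a₁₂a₂₁/(a₁₁a₂₂) = (1)·(3) / ((-2)·(8)) = -0.187500
ρ = √|-0.187500| = √0.187500 = 0.4330
ρ < 1, so Jacobi converges

0.4330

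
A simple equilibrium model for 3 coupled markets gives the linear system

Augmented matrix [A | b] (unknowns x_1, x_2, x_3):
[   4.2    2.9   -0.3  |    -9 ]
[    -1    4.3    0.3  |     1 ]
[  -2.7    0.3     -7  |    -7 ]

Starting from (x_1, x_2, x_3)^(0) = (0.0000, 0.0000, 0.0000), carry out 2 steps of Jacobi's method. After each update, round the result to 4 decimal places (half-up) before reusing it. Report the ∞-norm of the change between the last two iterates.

Iteration 1:
  x_1 = (-9 - (2.9)·0.0000 - (-0.3)·0.0000) / (4.2) = -2.1429
  x_2 = (1 - (-1)·0.0000 - (0.3)·0.0000) / (4.3) = 0.2326
  x_3 = (-7 - (-2.7)·0.0000 - (0.3)·0.0000) / (-7) = 1.0000
Iteration 2:
  x_1 = (-9 - (2.9)·0.2326 - (-0.3)·1.0000) / (4.2) = -2.2320
  x_2 = (1 - (-1)·-2.1429 - (0.3)·1.0000) / (4.3) = -0.3356
  x_3 = (-7 - (-2.7)·-2.1429 - (0.3)·0.2326) / (-7) = 1.8365
Change: (-0.0891, -0.5682, 0.8365) → max |·| = 0.8365

0.8365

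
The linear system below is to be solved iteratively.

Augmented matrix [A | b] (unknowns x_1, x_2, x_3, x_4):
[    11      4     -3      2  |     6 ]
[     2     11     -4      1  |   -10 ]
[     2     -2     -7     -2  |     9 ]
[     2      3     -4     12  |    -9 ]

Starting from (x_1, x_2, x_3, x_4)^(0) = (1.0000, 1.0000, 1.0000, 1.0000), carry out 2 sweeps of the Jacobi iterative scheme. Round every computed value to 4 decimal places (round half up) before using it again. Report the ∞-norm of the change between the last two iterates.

Iteration 1:
  x_1 = (6 - (4)·1.0000 - (-3)·1.0000 - (2)·1.0000) / (11) = 0.2727
  x_2 = (-10 - (2)·1.0000 - (-4)·1.0000 - (1)·1.0000) / (11) = -0.8182
  x_3 = (9 - (2)·1.0000 - (-2)·1.0000 - (-2)·1.0000) / (-7) = -1.5714
  x_4 = (-9 - (2)·1.0000 - (3)·1.0000 - (-4)·1.0000) / (12) = -0.8333
Iteration 2:
  x_1 = (6 - (4)·-0.8182 - (-3)·-1.5714 - (2)·-0.8333) / (11) = 0.5659
  x_2 = (-10 - (2)·0.2727 - (-4)·-1.5714 - (1)·-0.8333) / (11) = -1.4543
  x_3 = (9 - (2)·0.2727 - (-2)·-0.8182 - (-2)·-0.8333) / (-7) = -0.7359
  x_4 = (-9 - (2)·0.2727 - (3)·-0.8182 - (-4)·-1.5714) / (12) = -1.1147
Change: (0.2932, -0.6361, 0.8355, -0.2814) → max |·| = 0.8355

0.8355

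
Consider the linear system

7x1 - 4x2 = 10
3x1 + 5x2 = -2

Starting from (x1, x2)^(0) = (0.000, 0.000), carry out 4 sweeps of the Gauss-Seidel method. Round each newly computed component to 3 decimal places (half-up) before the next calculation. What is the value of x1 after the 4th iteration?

Iteration 1:
  x1 = (10 - (-4)·0.000) / (7) = 1.429
  x2 = (-2 - (3)·1.429) / (5) = -1.257
Iteration 2:
  x1 = (10 - (-4)·-1.257) / (7) = 0.710
  x2 = (-2 - (3)·0.710) / (5) = -0.826
Iteration 3:
  x1 = (10 - (-4)·-0.826) / (7) = 0.957
  x2 = (-2 - (3)·0.957) / (5) = -0.974
Iteration 4:
  x1 = (10 - (-4)·-0.974) / (7) = 0.872
  x2 = (-2 - (3)·0.872) / (5) = -0.923

0.872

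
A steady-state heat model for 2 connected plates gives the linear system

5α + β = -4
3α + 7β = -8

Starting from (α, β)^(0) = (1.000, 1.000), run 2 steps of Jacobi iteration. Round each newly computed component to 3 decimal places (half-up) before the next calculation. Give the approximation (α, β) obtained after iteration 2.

Iteration 1:
  α = (-4 - (1)·1.000) / (5) = -1.000
  β = (-8 - (3)·1.000) / (7) = -1.571
Iteration 2:
  α = (-4 - (1)·-1.571) / (5) = -0.486
  β = (-8 - (3)·-1.000) / (7) = -0.714

(-0.486, -0.714)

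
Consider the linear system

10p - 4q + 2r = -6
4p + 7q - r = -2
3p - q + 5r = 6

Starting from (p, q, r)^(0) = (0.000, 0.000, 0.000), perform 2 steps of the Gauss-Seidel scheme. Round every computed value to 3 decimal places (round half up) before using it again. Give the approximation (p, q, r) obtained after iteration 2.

Iteration 1:
  p = (-6 - (-4)·0.000 - (2)·0.000) / (10) = -0.600
  q = (-2 - (4)·-0.600 - (-1)·0.000) / (7) = 0.057
  r = (6 - (3)·-0.600 - (-1)·0.057) / (5) = 1.571
Iteration 2:
  p = (-6 - (-4)·0.057 - (2)·1.571) / (10) = -0.891
  q = (-2 - (4)·-0.891 - (-1)·1.571) / (7) = 0.448
  r = (6 - (3)·-0.891 - (-1)·0.448) / (5) = 1.824

(-0.891, 0.448, 1.824)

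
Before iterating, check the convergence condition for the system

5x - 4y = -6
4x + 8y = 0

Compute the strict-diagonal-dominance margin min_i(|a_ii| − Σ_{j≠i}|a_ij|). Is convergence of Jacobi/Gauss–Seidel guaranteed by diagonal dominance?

row 1: |5| − (4) = 1
row 2: |8| − (4) = 4
minimum over rows = 1 → strictly diagonally dominant (convergence guaranteed)

1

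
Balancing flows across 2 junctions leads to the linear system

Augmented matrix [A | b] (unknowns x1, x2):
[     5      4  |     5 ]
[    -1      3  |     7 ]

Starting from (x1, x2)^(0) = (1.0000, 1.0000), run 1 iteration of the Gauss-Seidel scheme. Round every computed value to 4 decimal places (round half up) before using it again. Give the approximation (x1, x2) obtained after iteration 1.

Iteration 1:
  x1 = (5 - (4)·1.0000) / (5) = 0.2000
  x2 = (7 - (-1)·0.2000) / (3) = 2.4000

(0.2000, 2.4000)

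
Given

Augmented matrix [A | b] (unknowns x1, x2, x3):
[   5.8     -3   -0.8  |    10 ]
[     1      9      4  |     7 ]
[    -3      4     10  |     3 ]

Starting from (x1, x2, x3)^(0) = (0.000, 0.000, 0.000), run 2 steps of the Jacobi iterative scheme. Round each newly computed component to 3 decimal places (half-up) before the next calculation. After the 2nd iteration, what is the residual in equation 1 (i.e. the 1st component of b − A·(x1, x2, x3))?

-0.811

Iteration 1:
  x1 = (10 - (-3)·0.000 - (-0.8)·0.000) / (5.8) = 1.724
  x2 = (7 - (1)·0.000 - (4)·0.000) / (9) = 0.778
  x3 = (3 - (-3)·0.000 - (4)·0.000) / (10) = 0.300
Iteration 2:
  x1 = (10 - (-3)·0.778 - (-0.8)·0.300) / (5.8) = 2.168
  x2 = (7 - (1)·1.724 - (4)·0.300) / (9) = 0.453
  x3 = (3 - (-3)·1.724 - (4)·0.778) / (10) = 0.506
Residual b − A·x = (-0.811, -1.269, 2.632)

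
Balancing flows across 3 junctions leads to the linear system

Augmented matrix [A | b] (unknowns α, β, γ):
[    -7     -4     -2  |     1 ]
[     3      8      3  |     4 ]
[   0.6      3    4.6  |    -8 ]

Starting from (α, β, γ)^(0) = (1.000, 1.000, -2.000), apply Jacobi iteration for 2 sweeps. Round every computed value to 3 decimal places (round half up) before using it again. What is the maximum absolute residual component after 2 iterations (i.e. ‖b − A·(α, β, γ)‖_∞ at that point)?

2.960

Iteration 1:
  α = (1 - (-4)·1.000 - (-2)·-2.000) / (-7) = -0.143
  β = (4 - (3)·1.000 - (3)·-2.000) / (8) = 0.875
  γ = (-8 - (0.6)·1.000 - (3)·1.000) / (4.6) = -2.522
Iteration 2:
  α = (1 - (-4)·0.875 - (-2)·-2.522) / (-7) = 0.078
  β = (4 - (3)·-0.143 - (3)·-2.522) / (8) = 1.499
  γ = (-8 - (0.6)·-0.143 - (3)·0.875) / (4.6) = -2.291
Residual b − A·x = (2.960, -1.353, -2.005); ∞-norm = 2.960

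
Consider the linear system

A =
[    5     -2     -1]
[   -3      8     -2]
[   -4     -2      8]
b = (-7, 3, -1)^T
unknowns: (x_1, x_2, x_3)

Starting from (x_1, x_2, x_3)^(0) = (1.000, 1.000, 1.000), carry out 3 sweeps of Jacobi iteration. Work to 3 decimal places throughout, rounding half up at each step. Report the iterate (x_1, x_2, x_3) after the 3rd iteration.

(-1.363, -0.022, -0.505)

Iteration 1:
  x_1 = (-7 - (-2)·1.000 - (-1)·1.000) / (5) = -0.800
  x_2 = (3 - (-3)·1.000 - (-2)·1.000) / (8) = 1.000
  x_3 = (-1 - (-4)·1.000 - (-2)·1.000) / (8) = 0.625
Iteration 2:
  x_1 = (-7 - (-2)·1.000 - (-1)·0.625) / (5) = -0.875
  x_2 = (3 - (-3)·-0.800 - (-2)·0.625) / (8) = 0.231
  x_3 = (-1 - (-4)·-0.800 - (-2)·1.000) / (8) = -0.275
Iteration 3:
  x_1 = (-7 - (-2)·0.231 - (-1)·-0.275) / (5) = -1.363
  x_2 = (3 - (-3)·-0.875 - (-2)·-0.275) / (8) = -0.022
  x_3 = (-1 - (-4)·-0.875 - (-2)·0.231) / (8) = -0.505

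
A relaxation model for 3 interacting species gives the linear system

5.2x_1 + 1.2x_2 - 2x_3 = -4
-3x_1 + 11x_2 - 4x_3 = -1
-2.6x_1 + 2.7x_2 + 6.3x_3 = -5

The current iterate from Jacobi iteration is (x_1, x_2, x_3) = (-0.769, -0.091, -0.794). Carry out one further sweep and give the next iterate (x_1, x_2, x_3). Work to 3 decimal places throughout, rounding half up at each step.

One sweep:
  x_1 = (-4 - (1.2)·-0.091 - (-2)·-0.794) / (5.2) = -1.054
  x_2 = (-1 - (-3)·-0.769 - (-4)·-0.794) / (11) = -0.589
  x_3 = (-5 - (-2.6)·-0.769 - (2.7)·-0.091) / (6.3) = -1.072

(-1.054, -0.589, -1.072)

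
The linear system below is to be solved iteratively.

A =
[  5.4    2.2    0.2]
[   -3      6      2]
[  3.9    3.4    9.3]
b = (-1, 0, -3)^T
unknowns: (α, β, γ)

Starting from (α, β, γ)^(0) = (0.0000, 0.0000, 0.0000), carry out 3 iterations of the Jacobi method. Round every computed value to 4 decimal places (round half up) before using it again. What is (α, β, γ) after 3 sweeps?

Iteration 1:
  α = (-1 - (2.2)·0.0000 - (0.2)·0.0000) / (5.4) = -0.1852
  β = (0 - (-3)·0.0000 - (2)·0.0000) / (6) = 0.0000
  γ = (-3 - (3.9)·0.0000 - (3.4)·0.0000) / (9.3) = -0.3226
Iteration 2:
  α = (-1 - (2.2)·0.0000 - (0.2)·-0.3226) / (5.4) = -0.1732
  β = (0 - (-3)·-0.1852 - (2)·-0.3226) / (6) = 0.0149
  γ = (-3 - (3.9)·-0.1852 - (3.4)·0.0000) / (9.3) = -0.2449
Iteration 3:
  α = (-1 - (2.2)·0.0149 - (0.2)·-0.2449) / (5.4) = -0.1822
  β = (0 - (-3)·-0.1732 - (2)·-0.2449) / (6) = -0.0050
  γ = (-3 - (3.9)·-0.1732 - (3.4)·0.0149) / (9.3) = -0.2554

(-0.1822, -0.0050, -0.2554)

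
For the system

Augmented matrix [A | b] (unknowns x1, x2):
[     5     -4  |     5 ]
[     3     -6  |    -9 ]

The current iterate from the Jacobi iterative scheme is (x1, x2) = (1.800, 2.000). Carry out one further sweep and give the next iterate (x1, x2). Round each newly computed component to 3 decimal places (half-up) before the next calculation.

One sweep:
  x1 = (5 - (-4)·2.000) / (5) = 2.600
  x2 = (-9 - (3)·1.800) / (-6) = 2.400

(2.600, 2.400)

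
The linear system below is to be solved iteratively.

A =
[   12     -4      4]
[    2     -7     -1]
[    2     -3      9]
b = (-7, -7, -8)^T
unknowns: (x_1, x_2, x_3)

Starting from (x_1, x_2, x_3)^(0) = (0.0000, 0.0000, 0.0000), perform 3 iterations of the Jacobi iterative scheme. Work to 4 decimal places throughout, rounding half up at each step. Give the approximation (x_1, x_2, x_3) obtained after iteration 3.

(-0.1213, 1.0741, -0.5791)

Iteration 1:
  x_1 = (-7 - (-4)·0.0000 - (4)·0.0000) / (12) = -0.5833
  x_2 = (-7 - (2)·0.0000 - (-1)·0.0000) / (-7) = 1.0000
  x_3 = (-8 - (2)·0.0000 - (-3)·0.0000) / (9) = -0.8889
Iteration 2:
  x_1 = (-7 - (-4)·1.0000 - (4)·-0.8889) / (12) = 0.0463
  x_2 = (-7 - (2)·-0.5833 - (-1)·-0.8889) / (-7) = 0.9603
  x_3 = (-8 - (2)·-0.5833 - (-3)·1.0000) / (9) = -0.4259
Iteration 3:
  x_1 = (-7 - (-4)·0.9603 - (4)·-0.4259) / (12) = -0.1213
  x_2 = (-7 - (2)·0.0463 - (-1)·-0.4259) / (-7) = 1.0741
  x_3 = (-8 - (2)·0.0463 - (-3)·0.9603) / (9) = -0.5791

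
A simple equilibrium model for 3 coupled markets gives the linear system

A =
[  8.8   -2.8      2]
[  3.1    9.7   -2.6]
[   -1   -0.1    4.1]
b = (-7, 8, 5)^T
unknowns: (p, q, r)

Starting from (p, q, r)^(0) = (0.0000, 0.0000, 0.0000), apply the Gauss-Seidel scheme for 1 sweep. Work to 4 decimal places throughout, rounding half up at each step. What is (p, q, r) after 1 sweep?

(-0.7955, 1.0790, 1.0518)

Iteration 1:
  p = (-7 - (-2.8)·0.0000 - (2)·0.0000) / (8.8) = -0.7955
  q = (8 - (3.1)·-0.7955 - (-2.6)·0.0000) / (9.7) = 1.0790
  r = (5 - (-1)·-0.7955 - (-0.1)·1.0790) / (4.1) = 1.0518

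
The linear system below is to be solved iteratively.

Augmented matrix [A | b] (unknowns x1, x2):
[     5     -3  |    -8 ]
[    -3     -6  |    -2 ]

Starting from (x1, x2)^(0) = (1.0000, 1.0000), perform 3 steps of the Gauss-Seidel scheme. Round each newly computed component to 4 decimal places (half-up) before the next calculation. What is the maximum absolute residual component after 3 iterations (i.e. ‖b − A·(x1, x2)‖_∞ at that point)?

Iteration 1:
  x1 = (-8 - (-3)·1.0000) / (5) = -1.0000
  x2 = (-2 - (-3)·-1.0000) / (-6) = 0.8333
Iteration 2:
  x1 = (-8 - (-3)·0.8333) / (5) = -1.1000
  x2 = (-2 - (-3)·-1.1000) / (-6) = 0.8833
Iteration 3:
  x1 = (-8 - (-3)·0.8833) / (5) = -1.0700
  x2 = (-2 - (-3)·-1.0700) / (-6) = 0.8683
Residual b − A·x = (-0.0451, -0.0002); ∞-norm = 0.0451

0.0451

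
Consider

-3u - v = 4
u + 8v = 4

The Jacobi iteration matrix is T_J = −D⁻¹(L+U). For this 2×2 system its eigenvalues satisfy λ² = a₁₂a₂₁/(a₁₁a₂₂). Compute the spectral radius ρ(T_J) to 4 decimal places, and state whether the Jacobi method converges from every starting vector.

a₁₂a₂₁/(a₁₁a₂₂) = (-1)·(1) / ((-3)·(8)) = 0.041667
ρ = √|0.041667| = √0.041667 = 0.2041
ρ < 1, so Jacobi converges

0.2041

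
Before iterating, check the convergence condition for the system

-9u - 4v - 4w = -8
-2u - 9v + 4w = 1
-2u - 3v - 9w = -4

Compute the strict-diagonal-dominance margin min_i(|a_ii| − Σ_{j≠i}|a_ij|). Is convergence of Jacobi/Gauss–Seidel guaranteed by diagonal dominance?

row 1: |-9| − (4+4) = 1
row 2: |-9| − (2+4) = 3
row 3: |-9| − (2+3) = 4
minimum over rows = 1 → strictly diagonally dominant (convergence guaranteed)

1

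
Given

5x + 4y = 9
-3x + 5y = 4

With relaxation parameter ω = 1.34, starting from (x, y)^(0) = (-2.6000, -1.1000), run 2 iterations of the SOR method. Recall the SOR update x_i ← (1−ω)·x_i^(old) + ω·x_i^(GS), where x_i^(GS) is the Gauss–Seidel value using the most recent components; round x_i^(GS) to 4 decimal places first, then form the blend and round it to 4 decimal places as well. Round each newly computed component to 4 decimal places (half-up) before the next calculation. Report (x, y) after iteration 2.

Iteration 1:
  x: GS value = (9 - (4)·-1.1000) / (5) = 2.6800;  x ← (1−ω)·-2.6000 + ω·2.6800 = 4.4752
  y: GS value = (4 - (-3)·4.4752) / (5) = 3.4851;  y ← (1−ω)·-1.1000 + ω·3.4851 = 5.0440
Iteration 2:
  x: GS value = (9 - (4)·5.0440) / (5) = -2.2352;  x ← (1−ω)·4.4752 + ω·-2.2352 = -4.5167
  y: GS value = (4 - (-3)·-4.5167) / (5) = -1.9100;  y ← (1−ω)·5.0440 + ω·-1.9100 = -4.2744

(-4.5167, -4.2744)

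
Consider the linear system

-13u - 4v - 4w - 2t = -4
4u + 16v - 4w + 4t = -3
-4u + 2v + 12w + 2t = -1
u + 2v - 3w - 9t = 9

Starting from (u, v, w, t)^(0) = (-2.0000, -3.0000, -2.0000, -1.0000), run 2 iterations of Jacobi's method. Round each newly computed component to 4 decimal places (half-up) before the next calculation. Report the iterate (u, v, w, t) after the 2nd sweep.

Iteration 1:
  u = (-4 - (-4)·-3.0000 - (-4)·-2.0000 - (-2)·-1.0000) / (-13) = 2.0000
  v = (-3 - (4)·-2.0000 - (-4)·-2.0000 - (4)·-1.0000) / (16) = 0.0625
  w = (-1 - (-4)·-2.0000 - (2)·-3.0000 - (2)·-1.0000) / (12) = -0.0833
  t = (9 - (1)·-2.0000 - (2)·-3.0000 - (-3)·-2.0000) / (-9) = -1.2222
Iteration 2:
  u = (-4 - (-4)·0.0625 - (-4)·-0.0833 - (-2)·-1.2222) / (-13) = 0.5021
  v = (-3 - (4)·2.0000 - (-4)·-0.0833 - (4)·-1.2222) / (16) = -0.4028
  w = (-1 - (-4)·2.0000 - (2)·0.0625 - (2)·-1.2222) / (12) = 0.7766
  t = (9 - (1)·2.0000 - (2)·0.0625 - (-3)·-0.0833) / (-9) = -0.7361

(0.5021, -0.4028, 0.7766, -0.7361)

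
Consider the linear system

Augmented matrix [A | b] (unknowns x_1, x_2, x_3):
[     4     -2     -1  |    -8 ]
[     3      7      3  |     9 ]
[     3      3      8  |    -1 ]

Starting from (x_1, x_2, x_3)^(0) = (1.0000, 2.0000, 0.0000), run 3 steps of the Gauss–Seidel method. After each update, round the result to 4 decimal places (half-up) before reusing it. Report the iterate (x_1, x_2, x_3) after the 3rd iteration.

(-1.1081, 1.9339, -0.4347)

Iteration 1:
  x_1 = (-8 - (-2)·2.0000 - (-1)·0.0000) / (4) = -1.0000
  x_2 = (9 - (3)·-1.0000 - (3)·0.0000) / (7) = 1.7143
  x_3 = (-1 - (3)·-1.0000 - (3)·1.7143) / (8) = -0.3929
Iteration 2:
  x_1 = (-8 - (-2)·1.7143 - (-1)·-0.3929) / (4) = -1.2411
  x_2 = (9 - (3)·-1.2411 - (3)·-0.3929) / (7) = 1.9860
  x_3 = (-1 - (3)·-1.2411 - (3)·1.9860) / (8) = -0.4043
Iteration 3:
  x_1 = (-8 - (-2)·1.9860 - (-1)·-0.4043) / (4) = -1.1081
  x_2 = (9 - (3)·-1.1081 - (3)·-0.4043) / (7) = 1.9339
  x_3 = (-1 - (3)·-1.1081 - (3)·1.9339) / (8) = -0.4347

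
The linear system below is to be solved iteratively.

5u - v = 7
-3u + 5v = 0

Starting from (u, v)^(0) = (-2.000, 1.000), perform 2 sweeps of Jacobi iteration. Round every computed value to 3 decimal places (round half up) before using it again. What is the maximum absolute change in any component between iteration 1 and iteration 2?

2.160

Iteration 1:
  u = (7 - (-1)·1.000) / (5) = 1.600
  v = (0 - (-3)·-2.000) / (5) = -1.200
Iteration 2:
  u = (7 - (-1)·-1.200) / (5) = 1.160
  v = (0 - (-3)·1.600) / (5) = 0.960
Change: (-0.440, 2.160) → max |·| = 2.160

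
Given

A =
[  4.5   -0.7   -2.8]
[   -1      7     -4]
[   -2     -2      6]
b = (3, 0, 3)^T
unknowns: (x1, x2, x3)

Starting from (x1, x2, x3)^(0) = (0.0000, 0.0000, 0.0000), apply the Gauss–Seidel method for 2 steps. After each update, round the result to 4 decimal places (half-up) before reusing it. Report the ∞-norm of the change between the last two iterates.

Iteration 1:
  x1 = (3 - (-0.7)·0.0000 - (-2.8)·0.0000) / (4.5) = 0.6667
  x2 = (0 - (-1)·0.6667 - (-4)·0.0000) / (7) = 0.0952
  x3 = (3 - (-2)·0.6667 - (-2)·0.0952) / (6) = 0.7540
Iteration 2:
  x1 = (3 - (-0.7)·0.0952 - (-2.8)·0.7540) / (4.5) = 1.1506
  x2 = (0 - (-1)·1.1506 - (-4)·0.7540) / (7) = 0.5952
  x3 = (3 - (-2)·1.1506 - (-2)·0.5952) / (6) = 1.0819
Change: (0.4839, 0.5000, 0.3279) → max |·| = 0.5000

0.5000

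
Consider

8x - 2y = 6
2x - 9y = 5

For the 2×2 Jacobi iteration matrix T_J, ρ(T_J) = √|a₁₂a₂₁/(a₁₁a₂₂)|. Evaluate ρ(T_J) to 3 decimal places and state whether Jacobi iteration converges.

0.236

a₁₂a₂₁/(a₁₁a₂₂) = (-2)·(2) / ((8)·(-9)) = 0.055556
ρ = √|0.055556| = √0.055556 = 0.236
ρ < 1, so Jacobi converges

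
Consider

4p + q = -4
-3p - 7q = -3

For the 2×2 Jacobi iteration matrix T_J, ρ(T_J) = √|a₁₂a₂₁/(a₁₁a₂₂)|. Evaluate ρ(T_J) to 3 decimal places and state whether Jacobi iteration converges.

a₁₂a₂₁/(a₁₁a₂₂) = (1)·(-3) / ((4)·(-7)) = 0.107143
ρ = √|0.107143| = √0.107143 = 0.327
ρ < 1, so Jacobi converges

0.327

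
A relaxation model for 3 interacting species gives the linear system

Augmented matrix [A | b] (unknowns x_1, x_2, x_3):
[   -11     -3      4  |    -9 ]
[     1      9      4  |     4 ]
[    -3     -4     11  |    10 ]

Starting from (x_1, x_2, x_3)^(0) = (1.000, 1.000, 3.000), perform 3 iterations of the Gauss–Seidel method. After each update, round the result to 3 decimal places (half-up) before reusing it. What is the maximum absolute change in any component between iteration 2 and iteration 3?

Iteration 1:
  x_1 = (-9 - (-3)·1.000 - (4)·3.000) / (-11) = 1.636
  x_2 = (4 - (1)·1.636 - (4)·3.000) / (9) = -1.071
  x_3 = (10 - (-3)·1.636 - (-4)·-1.071) / (11) = 0.966
Iteration 2:
  x_1 = (-9 - (-3)·-1.071 - (4)·0.966) / (-11) = 1.462
  x_2 = (4 - (1)·1.462 - (4)·0.966) / (9) = -0.147
  x_3 = (10 - (-3)·1.462 - (-4)·-0.147) / (11) = 1.254
Iteration 3:
  x_1 = (-9 - (-3)·-0.147 - (4)·1.254) / (-11) = 1.314
  x_2 = (4 - (1)·1.314 - (4)·1.254) / (9) = -0.259
  x_3 = (10 - (-3)·1.314 - (-4)·-0.259) / (11) = 1.173
Change: (-0.148, -0.112, -0.081) → max |·| = 0.148

0.148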